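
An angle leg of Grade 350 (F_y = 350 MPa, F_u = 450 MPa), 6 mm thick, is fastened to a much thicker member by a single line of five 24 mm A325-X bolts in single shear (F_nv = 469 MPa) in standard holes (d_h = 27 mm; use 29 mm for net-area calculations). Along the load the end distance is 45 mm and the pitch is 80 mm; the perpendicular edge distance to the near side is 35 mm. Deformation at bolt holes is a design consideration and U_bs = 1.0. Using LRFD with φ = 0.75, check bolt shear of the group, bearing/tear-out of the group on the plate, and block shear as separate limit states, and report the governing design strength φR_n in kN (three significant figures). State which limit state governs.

326 kN (block shear governs)

Bolt shear: A_b = π·24²/4 = 452.4 mm²; R_n = 469 × 452.4 × 5 × 1 / 1000 = 1061 kN → 0.75 × 1061 = 796 kN.
Bearing: edge l_c = 31.5, r_n = 102.1 kN; interior l_c = 53, r_n = 155.5 kN; R_n = 102.1 + 4·155.5 = 724.1 kN → 543 kN.
Block shear: A_gv = 2190, A_nv = 1407, A_nt = 123 mm²; R_n = min(0.6F_uA_nv, 0.6F_yA_gv) + U_bs·F_u·A_nt = 435.2 kN → 326 kN.
Block shear governs: 326 kN.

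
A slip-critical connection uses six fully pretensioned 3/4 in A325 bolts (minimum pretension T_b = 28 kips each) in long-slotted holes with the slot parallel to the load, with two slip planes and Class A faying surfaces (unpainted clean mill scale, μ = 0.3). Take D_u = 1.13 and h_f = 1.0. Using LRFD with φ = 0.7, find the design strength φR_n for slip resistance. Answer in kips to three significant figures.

R_n = μ · D_u · h_f · T_b · n_s · n_b = 0.3 × 1.13 × 1.0 × 28 × 2 × 6 = 113.9 kips.
Design strength φR_n = 0.7 × 113.9 = 79.7 kips.

79.7 kips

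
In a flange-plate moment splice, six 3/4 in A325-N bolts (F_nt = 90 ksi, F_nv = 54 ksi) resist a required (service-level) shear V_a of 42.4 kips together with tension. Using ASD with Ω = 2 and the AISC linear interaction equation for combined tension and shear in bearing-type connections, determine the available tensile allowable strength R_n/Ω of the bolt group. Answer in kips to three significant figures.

84.4 kips

A_b = π·0.75²/4 = 0.4418 in²; f_rv = 42.4 / (6 × 0.4418) = 16 ksi.
F'_nt = 1.3 F_nt − (Ω F_nt / F_nv) f_rv = 1.3·90 − (2·90/54)·16 = 63.68 ksi, capped at F_nt → F'_nt = 63.68 ksi.
R_n = F'_nt · A_b · n = 63.68 × 0.4418 × 6 = 168.8 kips.
Allowable strength R_n/Ω = 168.8 / 2 = 84.4 kips.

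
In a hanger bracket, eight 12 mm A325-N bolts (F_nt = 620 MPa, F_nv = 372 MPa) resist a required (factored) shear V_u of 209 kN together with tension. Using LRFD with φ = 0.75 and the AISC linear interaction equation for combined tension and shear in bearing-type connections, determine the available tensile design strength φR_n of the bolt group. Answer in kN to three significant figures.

199 kN

A_b = π·12²/4 = 113.1 mm²; f_rv = 209 × 1000 / (8 × 113.1) = 231 MPa.
F'_nt = 1.3 F_nt − (F_nt / φF_nv) f_rv = 1.3·620 − (620/(0.75·372))·231 = 292.7 MPa, capped at F_nt → F'_nt = 292.7 MPa.
R_n = F'_nt · A_b · n = 292.7 × 113.1 × 8 / 1000 = 264.8 kN.
Design strength φR_n = 0.75 × 264.8 = 199 kN.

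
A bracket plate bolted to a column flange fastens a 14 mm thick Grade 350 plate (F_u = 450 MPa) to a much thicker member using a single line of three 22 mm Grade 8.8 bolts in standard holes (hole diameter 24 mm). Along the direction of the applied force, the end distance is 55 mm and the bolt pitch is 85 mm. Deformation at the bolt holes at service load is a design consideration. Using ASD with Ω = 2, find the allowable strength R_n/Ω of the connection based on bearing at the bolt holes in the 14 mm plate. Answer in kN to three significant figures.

495 kN

Per bolt r_n = 1.2 l_c t F_u ≤ 2.4 d t F_u; upper limit = 2.4 × 22 × 14 × 450 / 1000 = 332.6 kN.
Edge bolt: l_c = 55 − 24/2 = 43 mm → 1.2 × 43 × 14 × 450 / 1000 = 325.1 → r_n = 325.1 kN.
Interior bolts: l_c = 85 − 24 = 61 mm → 1.2 × 61 × 14 × 450 / 1000 = 461.2 → r_n = 332.6 kN.
R_n = 1 × 325.1 + 2 × 332.6 = 990.4 kN.
Allowable strength R_n/Ω = 990.4 / 2 = 495 kN.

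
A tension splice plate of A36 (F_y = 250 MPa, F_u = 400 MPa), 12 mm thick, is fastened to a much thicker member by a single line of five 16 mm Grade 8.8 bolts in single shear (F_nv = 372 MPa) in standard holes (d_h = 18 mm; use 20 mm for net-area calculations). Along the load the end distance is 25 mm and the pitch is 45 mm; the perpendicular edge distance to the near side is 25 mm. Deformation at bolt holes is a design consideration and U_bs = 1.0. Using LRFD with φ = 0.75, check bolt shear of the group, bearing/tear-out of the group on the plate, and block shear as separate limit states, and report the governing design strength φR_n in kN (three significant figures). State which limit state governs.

280 kN (bolt shear governs)

Bolt shear: A_b = π·16²/4 = 201.1 mm²; R_n = 372 × 201.1 × 5 × 1 / 1000 = 374 kN → 0.75 × 374 = 280 kN.
Bearing: edge l_c = 16, r_n = 92.16 kN; interior l_c = 27, r_n = 155.5 kN; R_n = 92.16 + 4·155.5 = 714.2 kN → 536 kN.
Block shear: A_gv = 2460, A_nv = 1380, A_nt = 180 mm²; R_n = min(0.6F_uA_nv, 0.6F_yA_gv) + U_bs·F_u·A_nt = 403.2 kN → 302 kN.
Bolt shear governs: 280 kN.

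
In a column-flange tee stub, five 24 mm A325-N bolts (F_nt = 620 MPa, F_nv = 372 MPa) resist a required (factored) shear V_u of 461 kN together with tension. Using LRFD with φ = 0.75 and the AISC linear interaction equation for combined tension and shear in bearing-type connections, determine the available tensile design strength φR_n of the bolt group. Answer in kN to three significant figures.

599 kN

A_b = π·24²/4 = 452.4 mm²; f_rv = 461 × 1000 / (5 × 452.4) = 203.8 MPa.
F'_nt = 1.3 F_nt − (F_nt / φF_nv) f_rv = 1.3·620 − (620/(0.75·372))·203.8 = 353.1 MPa, capped at F_nt → F'_nt = 353.1 MPa.
R_n = F'_nt · A_b · n = 353.1 × 452.4 × 5 / 1000 = 798.7 kN.
Design strength φR_n = 0.75 × 798.7 = 599 kN.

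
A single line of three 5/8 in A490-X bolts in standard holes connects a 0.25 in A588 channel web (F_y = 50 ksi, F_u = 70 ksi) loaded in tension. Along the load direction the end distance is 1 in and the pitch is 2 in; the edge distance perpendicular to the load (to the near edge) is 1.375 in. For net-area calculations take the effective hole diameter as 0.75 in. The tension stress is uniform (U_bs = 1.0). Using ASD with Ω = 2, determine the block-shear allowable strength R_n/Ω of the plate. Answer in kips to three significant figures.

25.2 kips

Shear plane L_v = 1 + 2·2 = 5 in; A_gv = 5 × 0.25 = 1.25 in².
A_nv = (5 − 2.5·0.75) × 0.25 = 0.7812 in².
A_nt = (1.375 − 0.5·0.75) × 0.25 = 0.25 in².
0.6 F_u A_nv = 32.81 kips; 0.6 F_y A_gv = 37.5 kips → shear rupture governs the shear term.
R_n = 32.81 + 1.0 × 70 × 0.25 = 50.31 kips.
Allowable strength R_n/Ω = 50.31 / 2 = 25.2 kips.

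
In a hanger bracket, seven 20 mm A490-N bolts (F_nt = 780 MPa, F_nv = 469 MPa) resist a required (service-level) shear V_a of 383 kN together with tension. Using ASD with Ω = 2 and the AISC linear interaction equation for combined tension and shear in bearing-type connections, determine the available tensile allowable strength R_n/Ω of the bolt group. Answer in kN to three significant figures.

478 kN

A_b = π·20²/4 = 314.2 mm²; f_rv = 383 × 1000 / (7 × 314.2) = 174.2 MPa.
F'_nt = 1.3 F_nt − (Ω F_nt / F_nv) f_rv = 1.3·780 − (2·780/469)·174.2 = 434.7 MPa, capped at F_nt → F'_nt = 434.7 MPa.
R_n = F'_nt · A_b · n = 434.7 × 314.2 × 7 / 1000 = 956 kN.
Allowable strength R_n/Ω = 956 / 2 = 478 kN.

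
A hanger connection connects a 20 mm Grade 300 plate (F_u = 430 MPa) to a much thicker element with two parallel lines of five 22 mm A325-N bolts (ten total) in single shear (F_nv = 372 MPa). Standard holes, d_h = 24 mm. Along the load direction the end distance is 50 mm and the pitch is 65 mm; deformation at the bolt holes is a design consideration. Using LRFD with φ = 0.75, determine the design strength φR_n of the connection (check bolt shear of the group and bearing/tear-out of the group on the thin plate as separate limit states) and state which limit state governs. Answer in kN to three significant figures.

1060 kN (bolt shear governs)

Bolt shear: A_b = π·22²/4 = 380.1 mm²; R_n = 372 × 380.1 × 10 × 1 / 1000 = 1414 kN → 0.75 × 1414 = 1060 kN.
Bearing (1.2 l_c t F_u ≤ 2.4 d t F_u): upper limit = 2.4·22·20·430 / 1000 = 454.1 kN.
  Edge l_c = 50 − 24/2 = 38 → r_n = 392.2 kN; interior l_c = 65 − 24 = 41 → r_n = 423.1 kN.
  R_n,bearing = 2·392.2 + 8·423.1 = 4169 kN → 0.75 × 4169 = 3130 kN.
Bolt shear governs: 1060 kN.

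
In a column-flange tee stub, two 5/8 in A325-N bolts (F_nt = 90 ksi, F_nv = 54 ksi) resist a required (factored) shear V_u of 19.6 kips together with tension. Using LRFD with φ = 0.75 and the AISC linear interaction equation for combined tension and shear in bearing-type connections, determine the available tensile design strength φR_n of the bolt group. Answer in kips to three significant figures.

A_b = π·0.625²/4 = 0.3068 in²; f_rv = 19.6 / (2 × 0.3068) = 31.94 ksi.
F'_nt = 1.3 F_nt − (F_nt / φF_nv) f_rv = 1.3·90 − (90/(0.75·54))·31.94 = 46.02 ksi, capped at F_nt → F'_nt = 46.02 ksi.
R_n = F'_nt · A_b · n = 46.02 × 0.3068 × 2 = 28.23 kips.
Design strength φR_n = 0.75 × 28.23 = 21.2 kips.

21.2 kips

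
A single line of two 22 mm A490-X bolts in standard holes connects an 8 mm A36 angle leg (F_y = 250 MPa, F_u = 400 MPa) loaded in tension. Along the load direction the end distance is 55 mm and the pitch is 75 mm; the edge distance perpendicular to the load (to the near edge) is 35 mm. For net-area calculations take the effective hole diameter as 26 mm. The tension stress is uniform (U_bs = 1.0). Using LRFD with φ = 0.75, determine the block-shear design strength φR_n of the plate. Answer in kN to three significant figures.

170 kN

Shear plane L_v = 55 + 1·75 = 130 mm; A_gv = 130 × 8 = 1040 mm².
A_nv = (130 − 1.5·26) × 8 = 728 mm².
A_nt = (35 − 0.5·26) × 8 = 176 mm².
0.6 F_u A_nv = 174.7 kN; 0.6 F_y A_gv = 156 kN → shear yielding governs the shear term.
R_n = 156 + 1.0 × 400 × 176 / 1000 = 226.4 kN.
Design strength φR_n = 0.75 × 226.4 = 170 kN.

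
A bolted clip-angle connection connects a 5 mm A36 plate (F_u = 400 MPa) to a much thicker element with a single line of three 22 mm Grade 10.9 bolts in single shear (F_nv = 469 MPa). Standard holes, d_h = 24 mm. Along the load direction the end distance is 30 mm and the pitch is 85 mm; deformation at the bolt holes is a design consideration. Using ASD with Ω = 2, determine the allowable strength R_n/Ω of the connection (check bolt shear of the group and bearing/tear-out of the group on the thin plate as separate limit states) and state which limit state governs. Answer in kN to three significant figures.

127 kN (bearing governs)

Bolt shear: A_b = π·22²/4 = 380.1 mm²; R_n = 469 × 380.1 × 3 × 1 / 1000 = 534.8 kN → 534.8 / 2 = 267 kN.
Bearing (1.2 l_c t F_u ≤ 2.4 d t F_u): upper limit = 2.4·22·5·400 / 1000 = 105.6 kN.
  Edge l_c = 30 − 24/2 = 18 → r_n = 43.2 kN; interior l_c = 85 − 24 = 61 → r_n = 105.6 kN.
  R_n,bearing = 1·43.2 + 2·105.6 = 254.4 kN → 254.4 / 2 = 127 kN.
Bearing governs: 127 kN.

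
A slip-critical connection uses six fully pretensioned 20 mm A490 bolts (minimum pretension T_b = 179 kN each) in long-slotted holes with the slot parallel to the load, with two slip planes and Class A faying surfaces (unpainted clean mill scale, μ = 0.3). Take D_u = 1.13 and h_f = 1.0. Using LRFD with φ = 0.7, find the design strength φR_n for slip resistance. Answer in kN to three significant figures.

R_n = μ · D_u · h_f · T_b · n_s · n_b = 0.3 × 1.13 × 1.0 × 179 × 2 × 6 = 728.2 kN.
Design strength φR_n = 0.7 × 728.2 = 510 kN.

510 kN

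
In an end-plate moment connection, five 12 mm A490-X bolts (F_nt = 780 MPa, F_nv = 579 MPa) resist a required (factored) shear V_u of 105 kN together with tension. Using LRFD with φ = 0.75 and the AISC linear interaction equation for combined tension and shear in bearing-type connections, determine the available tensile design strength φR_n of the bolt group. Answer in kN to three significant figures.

289 kN

A_b = π·12²/4 = 113.1 mm²; f_rv = 105 × 1000 / (5 × 113.1) = 185.7 MPa.
F'_nt = 1.3 F_nt − (F_nt / φF_nv) f_rv = 1.3·780 − (780/(0.75·579))·185.7 = 680.5 MPa, capped at F_nt → F'_nt = 680.5 MPa.
R_n = F'_nt · A_b · n = 680.5 × 113.1 × 5 / 1000 = 384.8 kN.
Design strength φR_n = 0.75 × 384.8 = 289 kN.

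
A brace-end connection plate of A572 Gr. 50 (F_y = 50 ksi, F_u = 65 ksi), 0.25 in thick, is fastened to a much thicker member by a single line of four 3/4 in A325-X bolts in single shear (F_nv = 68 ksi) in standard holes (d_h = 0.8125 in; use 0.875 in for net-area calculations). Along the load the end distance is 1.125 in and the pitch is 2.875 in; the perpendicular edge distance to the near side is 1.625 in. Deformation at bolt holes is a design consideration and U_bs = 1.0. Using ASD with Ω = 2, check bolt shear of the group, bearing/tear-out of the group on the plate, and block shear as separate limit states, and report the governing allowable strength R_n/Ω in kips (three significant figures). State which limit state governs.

42.2 kips (block shear governs)

Bolt shear: A_b = π·0.75²/4 = 0.4418 in²; R_n = 68 × 0.4418 × 4 × 1 = 120.2 kips → 120.2 / 2 = 60.1 kips.
Bearing: edge l_c = 0.7188, r_n = 14.02 kips; interior l_c = 2.062, r_n = 29.25 kips; R_n = 14.02 + 3·29.25 = 101.8 kips → 50.9 kips.
Block shear: A_gv = 2.438, A_nv = 1.672, A_nt = 0.2969 in²; R_n = min(0.6F_uA_nv, 0.6F_yA_gv) + U_bs·F_u·A_nt = 84.5 kips → 42.2 kips.
Block shear governs: 42.2 kips.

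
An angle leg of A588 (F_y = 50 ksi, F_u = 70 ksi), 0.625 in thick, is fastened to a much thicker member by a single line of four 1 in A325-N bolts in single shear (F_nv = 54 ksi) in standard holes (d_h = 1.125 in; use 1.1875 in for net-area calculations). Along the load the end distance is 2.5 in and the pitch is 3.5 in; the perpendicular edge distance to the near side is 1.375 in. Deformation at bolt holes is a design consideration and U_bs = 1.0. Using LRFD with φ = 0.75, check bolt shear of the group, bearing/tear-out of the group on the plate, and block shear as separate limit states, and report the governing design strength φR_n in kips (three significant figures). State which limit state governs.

Bolt shear: A_b = π·1²/4 = 0.7854 in²; R_n = 54 × 0.7854 × 4 × 1 = 169.6 kips → 0.75 × 169.6 = 127 kips.
Bearing: edge l_c = 1.938, r_n = 101.7 kips; interior l_c = 2.375, r_n = 105 kips; R_n = 101.7 + 3·105 = 416.7 kips → 313 kips.
Block shear: A_gv = 8.125, A_nv = 5.527, A_nt = 0.4883 in²; R_n = min(0.6F_uA_nv, 0.6F_yA_gv) + U_bs·F_u·A_nt = 266.3 kips → 200 kips.
Bolt shear governs: 127 kips.

127 kips (bolt shear governs)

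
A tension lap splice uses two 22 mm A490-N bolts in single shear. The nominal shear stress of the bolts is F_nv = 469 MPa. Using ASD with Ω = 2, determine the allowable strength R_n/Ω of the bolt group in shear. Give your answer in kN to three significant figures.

A_b = π × 22² / 4 = 380.1 mm².
R_n = F_nv · A_b · n · n_s = 469 × 380.1 × 2 × 1 / 1000 = 356.6 kN.
Allowable strength R_n/Ω = 356.6 / 2 = 178 kN.

178 kN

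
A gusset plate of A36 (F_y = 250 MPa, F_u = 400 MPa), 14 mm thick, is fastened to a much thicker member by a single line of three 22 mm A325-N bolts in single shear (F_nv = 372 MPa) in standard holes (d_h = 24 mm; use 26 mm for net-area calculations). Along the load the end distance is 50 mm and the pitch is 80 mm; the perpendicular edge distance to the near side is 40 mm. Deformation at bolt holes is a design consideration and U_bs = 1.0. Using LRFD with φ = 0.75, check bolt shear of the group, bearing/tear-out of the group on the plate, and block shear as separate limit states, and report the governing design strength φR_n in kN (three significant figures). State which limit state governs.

Bolt shear: A_b = π·22²/4 = 380.1 mm²; R_n = 372 × 380.1 × 3 × 1 / 1000 = 424.2 kN → 0.75 × 424.2 = 318 kN.
Bearing: edge l_c = 38, r_n = 255.4 kN; interior l_c = 56, r_n = 295.7 kN; R_n = 255.4 + 2·295.7 = 846.7 kN → 635 kN.
Block shear: A_gv = 2940, A_nv = 2030, A_nt = 378 mm²; R_n = min(0.6F_uA_nv, 0.6F_yA_gv) + U_bs·F_u·A_nt = 592.2 kN → 444 kN.
Bolt shear governs: 318 kN.

318 kN (bolt shear governs)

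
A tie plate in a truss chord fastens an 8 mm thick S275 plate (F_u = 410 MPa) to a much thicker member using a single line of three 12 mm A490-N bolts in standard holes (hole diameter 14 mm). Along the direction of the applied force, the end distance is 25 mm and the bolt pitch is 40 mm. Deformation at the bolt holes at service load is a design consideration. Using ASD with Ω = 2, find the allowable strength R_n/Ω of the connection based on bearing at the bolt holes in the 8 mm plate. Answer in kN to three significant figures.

130 kN

Per bolt r_n = 1.2 l_c t F_u ≤ 2.4 d t F_u; upper limit = 2.4 × 12 × 8 × 410 / 1000 = 94.46 kN.
Edge bolt: l_c = 25 − 14/2 = 18 mm → 1.2 × 18 × 8 × 410 / 1000 = 70.85 → r_n = 70.85 kN.
Interior bolts: l_c = 40 − 14 = 26 mm → 1.2 × 26 × 8 × 410 / 1000 = 102.3 → r_n = 94.46 kN.
R_n = 1 × 70.85 + 2 × 94.46 = 259.8 kN.
Allowable strength R_n/Ω = 259.8 / 2 = 130 kN.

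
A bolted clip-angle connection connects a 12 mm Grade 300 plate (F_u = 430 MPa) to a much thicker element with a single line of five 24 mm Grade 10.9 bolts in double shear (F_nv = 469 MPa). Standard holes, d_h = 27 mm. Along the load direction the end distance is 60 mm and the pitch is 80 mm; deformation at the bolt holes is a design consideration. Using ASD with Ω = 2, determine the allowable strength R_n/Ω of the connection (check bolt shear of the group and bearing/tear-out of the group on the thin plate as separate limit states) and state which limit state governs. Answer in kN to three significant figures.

738 kN (bearing governs)

Bolt shear: A_b = π·24²/4 = 452.4 mm²; R_n = 469 × 452.4 × 5 × 2 / 1000 = 2122 kN → 2122 / 2 = 1060 kN.
Bearing (1.2 l_c t F_u ≤ 2.4 d t F_u): upper limit = 2.4·24·12·430 / 1000 = 297.2 kN.
  Edge l_c = 60 − 27/2 = 46.5 → r_n = 287.9 kN; interior l_c = 80 − 27 = 53 → r_n = 297.2 kN.
  R_n,bearing = 1·287.9 + 4·297.2 = 1477 kN → 1477 / 2 = 738 kN.
Bearing governs: 738 kN.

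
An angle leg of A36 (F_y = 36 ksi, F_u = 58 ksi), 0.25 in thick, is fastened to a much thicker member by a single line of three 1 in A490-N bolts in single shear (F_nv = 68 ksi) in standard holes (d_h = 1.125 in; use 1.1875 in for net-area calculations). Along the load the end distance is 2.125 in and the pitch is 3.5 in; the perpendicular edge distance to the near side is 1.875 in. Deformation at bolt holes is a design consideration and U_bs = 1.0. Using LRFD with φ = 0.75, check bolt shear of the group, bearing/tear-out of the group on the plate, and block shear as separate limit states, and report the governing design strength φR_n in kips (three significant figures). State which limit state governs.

50.9 kips (block shear governs)

Bolt shear: A_b = π·1²/4 = 0.7854 in²; R_n = 68 × 0.7854 × 3 × 1 = 160.2 kips → 0.75 × 160.2 = 120 kips.
Bearing: edge l_c = 1.562, r_n = 27.19 kips; interior l_c = 2.375, r_n = 34.8 kips; R_n = 27.19 + 2·34.8 = 96.79 kips → 72.6 kips.
Block shear: A_gv = 2.281, A_nv = 1.539, A_nt = 0.3203 in²; R_n = min(0.6F_uA_nv, 0.6F_yA_gv) + U_bs·F_u·A_nt = 67.85 kips → 50.9 kips.
Block shear governs: 50.9 kips.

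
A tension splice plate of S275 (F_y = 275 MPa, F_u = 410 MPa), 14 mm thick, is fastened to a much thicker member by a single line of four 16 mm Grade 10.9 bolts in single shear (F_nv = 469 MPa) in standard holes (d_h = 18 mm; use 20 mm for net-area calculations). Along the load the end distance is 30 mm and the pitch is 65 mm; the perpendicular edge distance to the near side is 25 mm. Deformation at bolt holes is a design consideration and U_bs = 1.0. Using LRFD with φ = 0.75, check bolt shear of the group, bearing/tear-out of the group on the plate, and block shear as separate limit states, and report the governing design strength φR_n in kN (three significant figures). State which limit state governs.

Bolt shear: A_b = π·16²/4 = 201.1 mm²; R_n = 469 × 201.1 × 4 × 1 / 1000 = 377.2 kN → 0.75 × 377.2 = 283 kN.
Bearing: edge l_c = 21, r_n = 144.6 kN; interior l_c = 47, r_n = 220.4 kN; R_n = 144.6 + 3·220.4 = 805.9 kN → 604 kN.
Block shear: A_gv = 3150, A_nv = 2170, A_nt = 210 mm²; R_n = min(0.6F_uA_nv, 0.6F_yA_gv) + U_bs·F_u·A_nt = 605.9 kN → 454 kN.
Bolt shear governs: 283 kN.

283 kN (bolt shear governs)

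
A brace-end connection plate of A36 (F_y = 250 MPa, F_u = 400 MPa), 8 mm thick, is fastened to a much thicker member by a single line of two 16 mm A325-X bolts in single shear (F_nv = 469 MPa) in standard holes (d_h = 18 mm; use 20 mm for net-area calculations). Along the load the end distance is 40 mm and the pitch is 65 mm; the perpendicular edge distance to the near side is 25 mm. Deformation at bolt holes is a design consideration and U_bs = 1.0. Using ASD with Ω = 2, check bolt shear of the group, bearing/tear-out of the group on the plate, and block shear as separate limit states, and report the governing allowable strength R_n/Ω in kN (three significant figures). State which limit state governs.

Bolt shear: A_b = π·16²/4 = 201.1 mm²; R_n = 469 × 201.1 × 2 × 1 / 1000 = 188.6 kN → 188.6 / 2 = 94.3 kN.
Bearing: edge l_c = 31, r_n = 119 kN; interior l_c = 47, r_n = 122.9 kN; R_n = 119 + 1·122.9 = 241.9 kN → 121 kN.
Block shear: A_gv = 840, A_nv = 600, A_nt = 120 mm²; R_n = min(0.6F_uA_nv, 0.6F_yA_gv) + U_bs·F_u·A_nt = 174 kN → 87 kN.
Block shear governs: 87 kN.

87 kN (block shear governs)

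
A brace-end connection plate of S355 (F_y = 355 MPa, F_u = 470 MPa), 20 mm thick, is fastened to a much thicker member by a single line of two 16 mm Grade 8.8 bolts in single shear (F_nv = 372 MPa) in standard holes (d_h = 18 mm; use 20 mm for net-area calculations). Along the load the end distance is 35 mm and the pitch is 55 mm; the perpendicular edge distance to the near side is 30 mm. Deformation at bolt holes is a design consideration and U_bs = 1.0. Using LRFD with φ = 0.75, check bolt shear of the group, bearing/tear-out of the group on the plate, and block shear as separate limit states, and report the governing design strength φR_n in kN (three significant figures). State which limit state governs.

Bolt shear: A_b = π·16²/4 = 201.1 mm²; R_n = 372 × 201.1 × 2 × 1 / 1000 = 149.6 kN → 0.75 × 149.6 = 112 kN.
Bearing: edge l_c = 26, r_n = 293.3 kN; interior l_c = 37, r_n = 361 kN; R_n = 293.3 + 1·361 = 654.2 kN → 491 kN.
Block shear: A_gv = 1800, A_nv = 1200, A_nt = 400 mm²; R_n = min(0.6F_uA_nv, 0.6F_yA_gv) + U_bs·F_u·A_nt = 526.4 kN → 395 kN.
Bolt shear governs: 112 kN.

112 kN (bolt shear governs)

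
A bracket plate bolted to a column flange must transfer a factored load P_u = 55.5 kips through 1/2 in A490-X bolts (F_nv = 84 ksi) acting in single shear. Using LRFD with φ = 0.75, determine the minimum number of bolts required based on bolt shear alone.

5 bolts

A_b = π·0.5²/4 = 0.1963 in².
Per-bolt design strength φR_n = 0.75 × 84 × 0.1963 × 1 = 12.37 kips.
n ≥ 55.5 / 12.37 = 4.487 → use 5 bolts.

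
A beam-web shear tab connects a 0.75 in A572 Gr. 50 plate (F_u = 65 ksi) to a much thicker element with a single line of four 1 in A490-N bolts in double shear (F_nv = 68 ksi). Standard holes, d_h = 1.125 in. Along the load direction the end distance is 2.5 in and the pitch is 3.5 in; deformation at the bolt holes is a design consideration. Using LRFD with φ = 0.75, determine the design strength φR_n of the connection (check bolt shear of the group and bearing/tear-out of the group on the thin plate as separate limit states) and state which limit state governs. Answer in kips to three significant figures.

Bolt shear: A_b = π·1²/4 = 0.7854 in²; R_n = 68 × 0.7854 × 4 × 2 = 427.3 kips → 0.75 × 427.3 = 320 kips.
Bearing (1.2 l_c t F_u ≤ 2.4 d t F_u): upper limit = 2.4·1·0.75·65 = 117 kips.
  Edge l_c = 2.5 − 1.125/2 = 1.938 → r_n = 113.3 kips; interior l_c = 3.5 − 1.125 = 2.375 → r_n = 117 kips.
  R_n,bearing = 1·113.3 + 3·117 = 464.3 kips → 0.75 × 464.3 = 348 kips.
Bolt shear governs: 320 kips.

320 kips (bolt shear governs)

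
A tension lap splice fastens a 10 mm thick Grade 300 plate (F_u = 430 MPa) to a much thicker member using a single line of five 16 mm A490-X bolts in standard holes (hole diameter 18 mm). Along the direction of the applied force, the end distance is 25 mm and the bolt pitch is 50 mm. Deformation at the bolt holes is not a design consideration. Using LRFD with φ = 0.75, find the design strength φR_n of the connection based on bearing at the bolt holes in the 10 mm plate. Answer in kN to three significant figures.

Per bolt r_n = 1.5 l_c t F_u ≤ 3.0 d t F_u; upper limit = 3.0 × 16 × 10 × 430 / 1000 = 206.4 kN.
Edge bolt: l_c = 25 − 18/2 = 16 mm → 1.5 × 16 × 10 × 430 / 1000 = 103.2 → r_n = 103.2 kN.
Interior bolts: l_c = 50 − 18 = 32 mm → 1.5 × 32 × 10 × 430 / 1000 = 206.4 → r_n = 206.4 kN.
R_n = 1 × 103.2 + 4 × 206.4 = 928.8 kN.
Design strength φR_n = 0.75 × 928.8 = 697 kN.

697 kN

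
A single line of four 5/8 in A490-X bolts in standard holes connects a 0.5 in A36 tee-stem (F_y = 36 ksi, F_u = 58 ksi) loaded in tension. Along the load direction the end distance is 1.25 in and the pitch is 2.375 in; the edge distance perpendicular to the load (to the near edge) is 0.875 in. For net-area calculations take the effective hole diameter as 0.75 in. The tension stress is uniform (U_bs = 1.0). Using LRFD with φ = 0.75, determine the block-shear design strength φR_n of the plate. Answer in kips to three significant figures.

78.7 kips

Shear plane L_v = 1.25 + 3·2.375 = 8.375 in; A_gv = 8.375 × 0.5 = 4.188 in².
A_nv = (8.375 − 3.5·0.75) × 0.5 = 2.875 in².
A_nt = (0.875 − 0.5·0.75) × 0.5 = 0.25 in².
0.6 F_u A_nv = 100 kips; 0.6 F_y A_gv = 90.45 kips → shear yielding governs the shear term.
R_n = 90.45 + 1.0 × 58 × 0.25 = 104.9 kips.
Design strength φR_n = 0.75 × 104.9 = 78.7 kips.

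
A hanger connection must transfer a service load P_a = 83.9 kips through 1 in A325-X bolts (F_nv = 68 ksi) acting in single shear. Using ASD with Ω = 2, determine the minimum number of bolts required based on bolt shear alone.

A_b = π·1²/4 = 0.7854 in².
Per-bolt allowable strength R_n/Ω = 68 × 0.7854 × 1 / 2 = 26.7 kips.
n ≥ 83.9 / 26.7 = 3.142 → use 4 bolts.

4 bolts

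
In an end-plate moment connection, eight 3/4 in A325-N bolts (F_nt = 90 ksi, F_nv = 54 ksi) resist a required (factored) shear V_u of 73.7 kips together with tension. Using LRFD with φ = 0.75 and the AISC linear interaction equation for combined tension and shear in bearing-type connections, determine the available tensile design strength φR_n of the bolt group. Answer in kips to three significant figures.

187 kips

A_b = π·0.75²/4 = 0.4418 in²; f_rv = 73.7 / (8 × 0.4418) = 20.85 ksi.
F'_nt = 1.3 F_nt − (F_nt / φF_nv) f_rv = 1.3·90 − (90/(0.75·54))·20.85 = 70.66 ksi, capped at F_nt → F'_nt = 70.66 ksi.
R_n = F'_nt · A_b · n = 70.66 × 0.4418 × 8 = 249.7 kips.
Design strength φR_n = 0.75 × 249.7 = 187 kips.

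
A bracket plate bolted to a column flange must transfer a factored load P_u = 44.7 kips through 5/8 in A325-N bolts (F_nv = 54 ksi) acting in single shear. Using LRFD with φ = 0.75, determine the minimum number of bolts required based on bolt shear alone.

A_b = π·0.625²/4 = 0.3068 in².
Per-bolt design strength φR_n = 0.75 × 54 × 0.3068 × 1 = 12.43 kips.
n ≥ 44.7 / 12.43 = 3.598 → use 4 bolts.

4 bolts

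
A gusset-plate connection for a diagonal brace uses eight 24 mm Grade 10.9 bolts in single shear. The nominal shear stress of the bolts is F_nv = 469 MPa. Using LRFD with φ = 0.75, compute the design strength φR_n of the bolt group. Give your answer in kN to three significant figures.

1270 kN

A_b = π × 24² / 4 = 452.4 mm².
R_n = F_nv · A_b · n · n_s = 469 × 452.4 × 8 × 1 / 1000 = 1697 kN.
Design strength φR_n = 0.75 × 1697 = 1270 kN.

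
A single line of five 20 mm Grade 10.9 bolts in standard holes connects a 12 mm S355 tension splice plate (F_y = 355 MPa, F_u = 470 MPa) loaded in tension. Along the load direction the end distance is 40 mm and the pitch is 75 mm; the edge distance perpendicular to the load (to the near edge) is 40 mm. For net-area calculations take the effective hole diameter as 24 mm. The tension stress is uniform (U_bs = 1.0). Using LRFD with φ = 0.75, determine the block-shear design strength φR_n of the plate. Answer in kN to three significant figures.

707 kN

Shear plane L_v = 40 + 4·75 = 340 mm; A_gv = 340 × 12 = 4080 mm².
A_nv = (340 − 4.5·24) × 12 = 2784 mm².
A_nt = (40 − 0.5·24) × 12 = 336 mm².
0.6 F_u A_nv = 785.1 kN; 0.6 F_y A_gv = 869 kN → shear rupture governs the shear term.
R_n = 785.1 + 1.0 × 470 × 336 / 1000 = 943 kN.
Design strength φR_n = 0.75 × 943 = 707 kN.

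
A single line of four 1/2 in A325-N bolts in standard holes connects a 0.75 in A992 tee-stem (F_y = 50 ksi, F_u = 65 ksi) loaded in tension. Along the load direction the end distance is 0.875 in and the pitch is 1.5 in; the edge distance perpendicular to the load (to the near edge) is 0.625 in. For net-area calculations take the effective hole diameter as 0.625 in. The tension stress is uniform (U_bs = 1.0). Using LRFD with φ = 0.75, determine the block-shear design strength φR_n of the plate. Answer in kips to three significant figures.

Shear plane L_v = 0.875 + 3·1.5 = 5.375 in; A_gv = 5.375 × 0.75 = 4.031 in².
A_nv = (5.375 − 3.5·0.625) × 0.75 = 2.391 in².
A_nt = (0.625 − 0.5·0.625) × 0.75 = 0.2344 in².
0.6 F_u A_nv = 93.23 kips; 0.6 F_y A_gv = 120.9 kips → shear rupture governs the shear term.
R_n = 93.23 + 1.0 × 65 × 0.2344 = 108.5 kips.
Design strength φR_n = 0.75 × 108.5 = 81.4 kips.

81.4 kips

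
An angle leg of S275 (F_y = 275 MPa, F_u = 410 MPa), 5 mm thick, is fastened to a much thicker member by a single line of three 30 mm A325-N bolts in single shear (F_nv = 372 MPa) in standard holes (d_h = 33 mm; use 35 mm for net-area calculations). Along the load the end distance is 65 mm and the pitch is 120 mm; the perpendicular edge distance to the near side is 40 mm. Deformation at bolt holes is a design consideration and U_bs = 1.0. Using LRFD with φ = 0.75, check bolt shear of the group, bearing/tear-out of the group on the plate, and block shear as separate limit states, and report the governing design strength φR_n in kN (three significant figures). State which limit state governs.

Bolt shear: A_b = π·30²/4 = 706.9 mm²; R_n = 372 × 706.9 × 3 × 1 / 1000 = 788.9 kN → 0.75 × 788.9 = 592 kN.
Bearing: edge l_c = 48.5, r_n = 119.3 kN; interior l_c = 87, r_n = 147.6 kN; R_n = 119.3 + 2·147.6 = 414.5 kN → 311 kN.
Block shear: A_gv = 1525, A_nv = 1088, A_nt = 112.5 mm²; R_n = min(0.6F_uA_nv, 0.6F_yA_gv) + U_bs·F_u·A_nt = 297.8 kN → 223 kN.
Block shear governs: 223 kN.

223 kN (block shear governs)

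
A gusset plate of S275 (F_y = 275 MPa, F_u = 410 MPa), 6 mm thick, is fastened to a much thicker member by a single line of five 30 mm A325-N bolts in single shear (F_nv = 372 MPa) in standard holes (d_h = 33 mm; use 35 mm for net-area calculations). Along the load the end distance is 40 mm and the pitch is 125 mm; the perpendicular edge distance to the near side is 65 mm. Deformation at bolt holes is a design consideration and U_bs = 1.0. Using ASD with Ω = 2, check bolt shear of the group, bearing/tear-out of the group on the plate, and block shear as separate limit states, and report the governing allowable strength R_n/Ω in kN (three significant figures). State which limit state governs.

326 kN (block shear governs)

Bolt shear: A_b = π·30²/4 = 706.9 mm²; R_n = 372 × 706.9 × 5 × 1 / 1000 = 1315 kN → 1315 / 2 = 657 kN.
Bearing: edge l_c = 23.5, r_n = 69.37 kN; interior l_c = 92, r_n = 177.1 kN; R_n = 69.37 + 4·177.1 = 777.9 kN → 389 kN.
Block shear: A_gv = 3240, A_nv = 2295, A_nt = 285 mm²; R_n = min(0.6F_uA_nv, 0.6F_yA_gv) + U_bs·F_u·A_nt = 651.5 kN → 326 kN.
Block shear governs: 326 kN.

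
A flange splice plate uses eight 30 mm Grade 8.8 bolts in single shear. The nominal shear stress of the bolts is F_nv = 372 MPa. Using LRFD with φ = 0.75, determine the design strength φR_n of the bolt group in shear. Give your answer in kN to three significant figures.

A_b = π × 30² / 4 = 706.9 mm².
R_n = F_nv · A_b · n · n_s = 372 × 706.9 × 8 × 1 / 1000 = 2104 kN.
Design strength φR_n = 0.75 × 2104 = 1580 kN.

1580 kN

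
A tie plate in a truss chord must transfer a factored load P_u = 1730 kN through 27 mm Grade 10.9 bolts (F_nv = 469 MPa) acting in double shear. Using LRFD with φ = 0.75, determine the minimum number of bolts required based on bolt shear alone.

5 bolts

A_b = π·27²/4 = 572.6 mm².
Per-bolt design strength φR_n = 0.75 × 469 × 572.6 × 2 / 1000 = 402.8 kN.
n ≥ 1730 / 402.8 = 4.295 → use 5 bolts.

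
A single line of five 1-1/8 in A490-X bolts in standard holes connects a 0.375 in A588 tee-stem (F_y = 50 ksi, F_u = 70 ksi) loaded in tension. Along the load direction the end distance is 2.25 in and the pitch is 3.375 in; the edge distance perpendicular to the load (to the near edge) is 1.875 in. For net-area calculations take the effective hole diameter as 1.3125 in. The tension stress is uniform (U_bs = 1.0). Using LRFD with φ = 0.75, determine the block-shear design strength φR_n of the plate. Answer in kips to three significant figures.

140 kips

Shear plane L_v = 2.25 + 4·3.375 = 15.75 in; A_gv = 15.75 × 0.375 = 5.906 in².
A_nv = (15.75 − 4.5·1.3125) × 0.375 = 3.691 in².
A_nt = (1.875 − 0.5·1.3125) × 0.375 = 0.457 in².
0.6 F_u A_nv = 155 kips; 0.6 F_y A_gv = 177.2 kips → shear rupture governs the shear term.
R_n = 155 + 1.0 × 70 × 0.457 = 187 kips.
Design strength φR_n = 0.75 × 187 = 140 kips.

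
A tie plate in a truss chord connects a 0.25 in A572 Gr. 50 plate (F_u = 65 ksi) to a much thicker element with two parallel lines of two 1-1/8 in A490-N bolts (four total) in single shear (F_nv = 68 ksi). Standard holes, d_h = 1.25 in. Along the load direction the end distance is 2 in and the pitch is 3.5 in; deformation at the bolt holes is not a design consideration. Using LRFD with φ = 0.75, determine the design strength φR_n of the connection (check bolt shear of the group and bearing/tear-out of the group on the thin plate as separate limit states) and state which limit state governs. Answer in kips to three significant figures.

Bolt shear: A_b = π·1.125²/4 = 0.994 in²; R_n = 68 × 0.994 × 4 × 1 = 270.4 kips → 0.75 × 270.4 = 203 kips.
Bearing (1.5 l_c t F_u ≤ 3.0 d t F_u): upper limit = 3.0·1.125·0.25·65 = 54.84 kips.
  Edge l_c = 2 − 1.25/2 = 1.375 → r_n = 33.52 kips; interior l_c = 3.5 − 1.25 = 2.25 → r_n = 54.84 kips.
  R_n,bearing = 2·33.52 + 2·54.84 = 176.7 kips → 0.75 × 176.7 = 133 kips.
Bearing governs: 133 kips.

133 kips (bearing governs)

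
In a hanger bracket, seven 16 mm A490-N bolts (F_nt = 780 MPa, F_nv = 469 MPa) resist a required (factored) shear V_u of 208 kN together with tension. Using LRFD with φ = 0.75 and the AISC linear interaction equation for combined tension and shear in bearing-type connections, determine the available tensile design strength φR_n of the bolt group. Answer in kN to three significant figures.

724 kN

A_b = π·16²/4 = 201.1 mm²; f_rv = 208 × 1000 / (7 × 201.1) = 147.8 MPa.
F'_nt = 1.3 F_nt − (F_nt / φF_nv) f_rv = 1.3·780 − (780/(0.75·469))·147.8 = 686.3 MPa, capped at F_nt → F'_nt = 686.3 MPa.
R_n = F'_nt · A_b · n = 686.3 × 201.1 × 7 / 1000 = 965.9 kN.
Design strength φR_n = 0.75 × 965.9 = 724 kN.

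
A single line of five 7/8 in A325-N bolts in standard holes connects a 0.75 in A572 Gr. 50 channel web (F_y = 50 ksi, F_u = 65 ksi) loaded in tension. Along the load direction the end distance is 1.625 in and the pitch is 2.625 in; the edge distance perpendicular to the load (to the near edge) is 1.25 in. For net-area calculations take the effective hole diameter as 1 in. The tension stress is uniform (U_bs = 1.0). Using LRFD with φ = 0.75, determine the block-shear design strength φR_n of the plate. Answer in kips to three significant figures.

Shear plane L_v = 1.625 + 4·2.625 = 12.12 in; A_gv = 12.12 × 0.75 = 9.094 in².
A_nv = (12.12 − 4.5·1) × 0.75 = 5.719 in².
A_nt = (1.25 − 0.5·1) × 0.75 = 0.5625 in².
0.6 F_u A_nv = 223 kips; 0.6 F_y A_gv = 272.8 kips → shear rupture governs the shear term.
R_n = 223 + 1.0 × 65 × 0.5625 = 259.6 kips.
Design strength φR_n = 0.75 × 259.6 = 195 kips.

195 kips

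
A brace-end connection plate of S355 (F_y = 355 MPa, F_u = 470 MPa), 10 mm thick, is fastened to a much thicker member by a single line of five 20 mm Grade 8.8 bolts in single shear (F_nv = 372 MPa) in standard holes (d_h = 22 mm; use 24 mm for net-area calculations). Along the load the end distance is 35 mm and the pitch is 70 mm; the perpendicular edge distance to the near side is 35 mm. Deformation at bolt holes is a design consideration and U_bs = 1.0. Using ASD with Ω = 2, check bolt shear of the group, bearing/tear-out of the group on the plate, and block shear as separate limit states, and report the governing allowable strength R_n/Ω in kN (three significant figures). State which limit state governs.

292 kN (bolt shear governs)

Bolt shear: A_b = π·20²/4 = 314.2 mm²; R_n = 372 × 314.2 × 5 × 1 / 1000 = 584.3 kN → 584.3 / 2 = 292 kN.
Bearing: edge l_c = 24, r_n = 135.4 kN; interior l_c = 48, r_n = 225.6 kN; R_n = 135.4 + 4·225.6 = 1038 kN → 519 kN.
Block shear: A_gv = 3150, A_nv = 2070, A_nt = 230 mm²; R_n = min(0.6F_uA_nv, 0.6F_yA_gv) + U_bs·F_u·A_nt = 691.8 kN → 346 kN.
Bolt shear governs: 292 kN.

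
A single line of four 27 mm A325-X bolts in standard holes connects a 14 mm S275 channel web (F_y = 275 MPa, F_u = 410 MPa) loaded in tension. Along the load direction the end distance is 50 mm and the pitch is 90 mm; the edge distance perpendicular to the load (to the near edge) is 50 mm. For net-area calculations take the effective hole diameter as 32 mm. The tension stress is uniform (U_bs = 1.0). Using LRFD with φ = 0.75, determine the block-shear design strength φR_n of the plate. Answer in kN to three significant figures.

Shear plane L_v = 50 + 3·90 = 320 mm; A_gv = 320 × 14 = 4480 mm².
A_nv = (320 − 3.5·32) × 14 = 2912 mm².
A_nt = (50 − 0.5·32) × 14 = 476 mm².
0.6 F_u A_nv = 716.4 kN; 0.6 F_y A_gv = 739.2 kN → shear rupture governs the shear term.
R_n = 716.4 + 1.0 × 410 × 476 / 1000 = 911.5 kN.
Design strength φR_n = 0.75 × 911.5 = 684 kN.

684 kN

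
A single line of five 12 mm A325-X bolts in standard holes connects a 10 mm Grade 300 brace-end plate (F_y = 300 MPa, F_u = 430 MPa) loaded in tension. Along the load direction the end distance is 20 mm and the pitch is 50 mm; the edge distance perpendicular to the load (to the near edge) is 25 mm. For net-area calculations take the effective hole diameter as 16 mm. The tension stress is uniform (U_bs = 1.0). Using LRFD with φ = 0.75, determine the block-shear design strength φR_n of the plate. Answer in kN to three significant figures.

Shear plane L_v = 20 + 4·50 = 220 mm; A_gv = 220 × 10 = 2200 mm².
A_nv = (220 − 4.5·16) × 10 = 1480 mm².
A_nt = (25 − 0.5·16) × 10 = 170 mm².
0.6 F_u A_nv = 381.8 kN; 0.6 F_y A_gv = 396 kN → shear rupture governs the shear term.
R_n = 381.8 + 1.0 × 430 × 170 / 1000 = 454.9 kN.
Design strength φR_n = 0.75 × 454.9 = 341 kN.

341 kN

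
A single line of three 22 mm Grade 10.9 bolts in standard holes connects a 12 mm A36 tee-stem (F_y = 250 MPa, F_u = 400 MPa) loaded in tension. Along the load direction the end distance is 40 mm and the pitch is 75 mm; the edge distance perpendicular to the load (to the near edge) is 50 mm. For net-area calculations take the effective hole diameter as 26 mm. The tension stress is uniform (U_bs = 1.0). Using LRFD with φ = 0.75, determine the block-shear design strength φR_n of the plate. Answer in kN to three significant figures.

390 kN

Shear plane L_v = 40 + 2·75 = 190 mm; A_gv = 190 × 12 = 2280 mm².
A_nv = (190 − 2.5·26) × 12 = 1500 mm².
A_nt = (50 − 0.5·26) × 12 = 444 mm².
0.6 F_u A_nv = 360 kN; 0.6 F_y A_gv = 342 kN → shear yielding governs the shear term.
R_n = 342 + 1.0 × 400 × 444 / 1000 = 519.6 kN.
Design strength φR_n = 0.75 × 519.6 = 390 kN.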